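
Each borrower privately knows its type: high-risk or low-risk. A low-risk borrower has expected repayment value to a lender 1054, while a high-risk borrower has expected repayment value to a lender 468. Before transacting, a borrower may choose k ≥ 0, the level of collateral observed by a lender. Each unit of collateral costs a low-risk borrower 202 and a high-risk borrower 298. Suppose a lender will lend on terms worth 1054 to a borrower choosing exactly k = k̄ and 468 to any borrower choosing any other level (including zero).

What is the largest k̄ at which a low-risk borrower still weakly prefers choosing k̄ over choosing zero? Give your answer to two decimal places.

2.90

Choosing k̄ yields the low-risk type 1054 − 202·k̄; choosing zero yields 468.
The low-risk type is indifferent at 1054 − 202·k̄ = 468, i.e. k̄ = (1054 − 468) / 202 ≈ 2.90.
For any k̄ above 2.90 the low-risk type would rather pool at zero, so separation collapses.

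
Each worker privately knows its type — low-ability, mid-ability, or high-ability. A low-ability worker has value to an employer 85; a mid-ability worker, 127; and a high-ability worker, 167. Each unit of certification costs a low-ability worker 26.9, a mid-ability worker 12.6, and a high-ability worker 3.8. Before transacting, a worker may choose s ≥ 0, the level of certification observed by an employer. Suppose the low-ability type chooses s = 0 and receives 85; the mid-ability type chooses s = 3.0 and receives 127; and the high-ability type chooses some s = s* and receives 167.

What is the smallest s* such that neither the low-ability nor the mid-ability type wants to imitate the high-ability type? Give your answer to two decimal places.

6.17

Low-ability type (on-path payoff 85) won't mimic when 85 ≥ 167 − 26.9·s*, i.e. s* ≥ 3.05.
Mid-ability type (on-path payoff 127 − 12.6×3.0 = 89.2) won't mimic when 89.2 ≥ 167 − 12.6·s*, i.e. s* ≥ 6.17.
Both must hold, so s* = max(3.05, 6.17) = 6.17. The mid-ability type's constraint binds.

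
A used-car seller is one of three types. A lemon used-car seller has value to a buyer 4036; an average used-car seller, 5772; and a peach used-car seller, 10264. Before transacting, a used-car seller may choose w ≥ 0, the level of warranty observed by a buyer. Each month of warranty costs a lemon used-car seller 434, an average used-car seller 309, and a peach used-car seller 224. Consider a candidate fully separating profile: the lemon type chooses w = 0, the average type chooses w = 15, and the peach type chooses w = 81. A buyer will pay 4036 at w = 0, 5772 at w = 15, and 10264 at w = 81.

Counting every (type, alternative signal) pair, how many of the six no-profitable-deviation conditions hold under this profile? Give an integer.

Average (own payoff 5772 − 309×15 = 1137): to w=0 gives 4036 → profitable ✗; to w=81 gives 10264 − 309×81 = -14765 → no gain ✓.
Peach (own payoff 10264 − 224×81 = -7880): to w=0 gives 4036 → profitable ✗; to w=15 gives 5772 − 224×15 = 2412 → profitable ✗.
Lemon (own payoff 4036): to w=15 gives 5772 − 434×15 = -738 → no gain ✓; to w=81 gives 10264 − 434×81 = -24890 → no gain ✓.
3 of the 6 constraints hold; not an equilibrium.

3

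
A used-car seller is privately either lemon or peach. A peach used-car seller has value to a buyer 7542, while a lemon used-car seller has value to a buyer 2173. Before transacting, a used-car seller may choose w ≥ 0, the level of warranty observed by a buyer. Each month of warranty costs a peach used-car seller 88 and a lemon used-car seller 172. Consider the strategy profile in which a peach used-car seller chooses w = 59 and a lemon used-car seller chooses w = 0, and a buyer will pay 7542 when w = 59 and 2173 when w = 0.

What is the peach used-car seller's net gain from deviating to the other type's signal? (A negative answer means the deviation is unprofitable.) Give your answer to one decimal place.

-177.0

Playing w = 59 the peach used-car seller receives 7542 − 88 × 59 = 2350.
Deviating to w = 0 yields 2173 instead.
Gain from deviating: 2173 − 2350 = -177.0.
The gain is negative, so the peach type's incentive-compatibility constraint is satisfied.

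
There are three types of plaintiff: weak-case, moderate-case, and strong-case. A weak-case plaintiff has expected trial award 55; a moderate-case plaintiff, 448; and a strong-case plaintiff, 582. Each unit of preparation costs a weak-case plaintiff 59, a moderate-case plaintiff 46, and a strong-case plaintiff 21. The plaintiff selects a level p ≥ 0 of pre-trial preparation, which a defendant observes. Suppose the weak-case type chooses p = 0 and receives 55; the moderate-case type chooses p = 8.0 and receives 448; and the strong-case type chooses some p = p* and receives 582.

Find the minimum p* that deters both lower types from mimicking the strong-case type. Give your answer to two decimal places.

Weak-case type (on-path payoff 55) won't mimic when 55 ≥ 582 − 59·p*, i.e. p* ≥ 8.93.
Moderate-case type (on-path payoff 448 − 46×8.0 = 80) won't mimic when 80 ≥ 582 − 46·p*, i.e. p* ≥ 10.91.
Both must hold, so p* = max(8.93, 10.91) = 10.91. The moderate-case type's constraint binds.

10.91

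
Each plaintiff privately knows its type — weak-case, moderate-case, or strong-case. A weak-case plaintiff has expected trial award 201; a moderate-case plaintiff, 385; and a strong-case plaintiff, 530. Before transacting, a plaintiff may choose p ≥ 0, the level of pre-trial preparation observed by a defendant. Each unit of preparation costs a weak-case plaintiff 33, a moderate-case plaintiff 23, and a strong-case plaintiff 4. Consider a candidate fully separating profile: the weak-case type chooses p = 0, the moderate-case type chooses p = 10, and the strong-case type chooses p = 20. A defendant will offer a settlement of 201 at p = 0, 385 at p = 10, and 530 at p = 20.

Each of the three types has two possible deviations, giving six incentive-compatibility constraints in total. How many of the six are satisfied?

Moderate-case (own payoff 385 − 23×10 = 155): to p=0 gives 201 → profitable ✗; to p=20 gives 530 − 23×20 = 70 → no gain ✓.
Weak-case (own payoff 201): to p=10 gives 385 − 33×10 = 55 → no gain ✓; to p=20 gives 530 − 33×20 = -130 → no gain ✓.
Strong-case (own payoff 530 − 4×20 = 450): to p=0 gives 201 → no gain ✓; to p=10 gives 385 − 4×10 = 345 → no gain ✓.
5 of the 6 constraints hold; not an equilibrium.

5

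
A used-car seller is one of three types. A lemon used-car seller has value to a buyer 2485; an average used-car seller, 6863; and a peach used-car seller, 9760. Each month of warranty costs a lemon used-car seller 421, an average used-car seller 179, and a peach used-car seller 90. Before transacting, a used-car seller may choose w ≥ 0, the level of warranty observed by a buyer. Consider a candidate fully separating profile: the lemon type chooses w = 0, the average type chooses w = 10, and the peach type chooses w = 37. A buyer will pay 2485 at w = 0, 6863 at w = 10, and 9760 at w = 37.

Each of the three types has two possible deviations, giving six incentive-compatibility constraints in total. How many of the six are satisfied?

Average (own payoff 6863 − 179×10 = 5073): to w=0 gives 2485 → no gain ✓; to w=37 gives 9760 − 179×37 = 3137 → no gain ✓.
Lemon (own payoff 2485): to w=10 gives 6863 − 421×10 = 2653 → profitable ✗; to w=37 gives 9760 − 421×37 = -5817 → no gain ✓.
Peach (own payoff 9760 − 90×37 = 6430): to w=0 gives 2485 → no gain ✓; to w=10 gives 6863 − 90×10 = 5963 → no gain ✓.
5 of the 6 constraints hold; not an equilibrium.

5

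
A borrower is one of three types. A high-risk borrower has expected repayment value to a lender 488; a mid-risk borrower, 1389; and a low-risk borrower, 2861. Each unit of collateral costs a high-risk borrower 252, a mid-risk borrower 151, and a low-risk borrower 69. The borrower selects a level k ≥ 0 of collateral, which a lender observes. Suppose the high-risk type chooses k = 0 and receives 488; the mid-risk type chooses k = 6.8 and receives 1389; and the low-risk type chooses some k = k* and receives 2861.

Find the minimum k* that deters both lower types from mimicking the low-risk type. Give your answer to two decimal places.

16.55

High-risk type (on-path payoff 488) won't mimic when 488 ≥ 2861 − 252·k*, i.e. k* ≥ 9.42.
Mid-risk type (on-path payoff 1389 − 151×6.8 = 362.2) won't mimic when 362.2 ≥ 2861 − 151·k*, i.e. k* ≥ 16.55.
Both must hold, so k* = max(9.42, 16.55) = 16.55. The mid-risk type's constraint binds.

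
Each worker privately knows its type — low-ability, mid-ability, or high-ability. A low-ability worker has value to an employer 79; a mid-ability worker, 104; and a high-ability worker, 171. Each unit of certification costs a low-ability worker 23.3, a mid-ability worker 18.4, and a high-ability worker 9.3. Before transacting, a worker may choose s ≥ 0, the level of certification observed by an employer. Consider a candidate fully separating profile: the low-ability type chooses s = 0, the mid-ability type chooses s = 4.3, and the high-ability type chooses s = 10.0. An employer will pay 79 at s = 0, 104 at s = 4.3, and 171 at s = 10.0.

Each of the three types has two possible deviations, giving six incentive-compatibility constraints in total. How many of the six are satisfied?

Mid-ability (own payoff 104 − 18.4×4.3 = 24.88): to s=0 gives 79 → profitable ✗; to s=10.0 gives 171 − 18.4×10.0 = -13 → no gain ✓.
High-ability (own payoff 171 − 9.3×10.0 = 78): to s=0 gives 79 → profitable ✗; to s=4.3 gives 104 − 9.3×4.3 = 64.01 → no gain ✓.
Low-ability (own payoff 79): to s=4.3 gives 104 − 23.3×4.3 = 3.81 → no gain ✓; to s=10.0 gives 171 − 23.3×10.0 = -62 → no gain ✓.
4 of the 6 constraints hold; not an equilibrium.

4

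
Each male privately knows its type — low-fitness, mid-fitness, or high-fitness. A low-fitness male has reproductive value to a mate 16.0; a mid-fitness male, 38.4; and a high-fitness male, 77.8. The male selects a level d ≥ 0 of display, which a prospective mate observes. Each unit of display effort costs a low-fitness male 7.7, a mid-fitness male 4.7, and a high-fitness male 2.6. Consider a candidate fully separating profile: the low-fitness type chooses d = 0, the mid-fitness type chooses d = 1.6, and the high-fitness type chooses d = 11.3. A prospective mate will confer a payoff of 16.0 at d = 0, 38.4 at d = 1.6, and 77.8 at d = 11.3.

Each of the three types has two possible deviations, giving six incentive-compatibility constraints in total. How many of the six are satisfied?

5

Low-fitness (own payoff 16.0): to d=1.6 gives 38.4 − 7.7×1.6 = 26.08 → profitable ✗; to d=11.3 gives 77.8 − 7.7×11.3 = -9.21 → no gain ✓.
High-fitness (own payoff 77.8 − 2.6×11.3 = 48.42): to d=0 gives 16.0 → no gain ✓; to d=1.6 gives 38.4 − 2.6×1.6 = 34.24 → no gain ✓.
Mid-fitness (own payoff 38.4 − 4.7×1.6 = 30.88): to d=0 gives 16.0 → no gain ✓; to d=11.3 gives 77.8 − 4.7×11.3 = 24.69 → no gain ✓.
5 of the 6 constraints hold; not an equilibrium.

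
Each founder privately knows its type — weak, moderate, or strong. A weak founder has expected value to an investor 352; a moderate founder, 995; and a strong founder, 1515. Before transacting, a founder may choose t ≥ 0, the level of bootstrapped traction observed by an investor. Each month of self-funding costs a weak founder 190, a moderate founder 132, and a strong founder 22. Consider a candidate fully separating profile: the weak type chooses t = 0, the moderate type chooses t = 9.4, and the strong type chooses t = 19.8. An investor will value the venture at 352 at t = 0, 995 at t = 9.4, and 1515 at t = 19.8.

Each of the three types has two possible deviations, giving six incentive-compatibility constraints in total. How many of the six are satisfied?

5

Weak (own payoff 352): to t=9.4 gives 995 − 190×9.4 = -791 → no gain ✓; to t=19.8 gives 1515 − 190×19.8 = -2247 → no gain ✓.
Strong (own payoff 1515 − 22×19.8 = 1079.4): to t=0 gives 352 → no gain ✓; to t=9.4 gives 995 − 22×9.4 = 788.2 → no gain ✓.
Moderate (own payoff 995 − 132×9.4 = -245.8): to t=0 gives 352 → profitable ✗; to t=19.8 gives 1515 − 132×19.8 = -1098.6 → no gain ✓.
5 of the 6 constraints hold; not an equilibrium.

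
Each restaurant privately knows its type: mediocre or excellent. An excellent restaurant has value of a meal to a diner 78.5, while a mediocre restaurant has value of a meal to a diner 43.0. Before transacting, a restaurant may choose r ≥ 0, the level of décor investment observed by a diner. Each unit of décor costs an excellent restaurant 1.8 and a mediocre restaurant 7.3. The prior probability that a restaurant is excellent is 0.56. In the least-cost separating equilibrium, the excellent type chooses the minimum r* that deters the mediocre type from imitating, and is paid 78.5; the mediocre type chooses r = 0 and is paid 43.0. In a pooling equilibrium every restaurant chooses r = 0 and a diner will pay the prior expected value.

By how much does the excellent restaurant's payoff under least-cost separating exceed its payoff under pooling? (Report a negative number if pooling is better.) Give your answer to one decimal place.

6.9

Least-cost separating signal: r* solves 43.0 = 78.5 − 7.3·r*, so r* = (78.5 − 43.0)/7.3 ≈ 4.8630.
Excellent type's separating payoff: 78.5 − 1.8 × r* = 78.5 − 1.8 × (78.5 − 43.0)/7.3 = 78.5 − 63.9/7.3 ≈ 69.747.
Pooling payoff: 0.56 × 78.5 + 0.44 × 43.0 = 62.88.
Difference: 69.747 − 62.88 = 6.867, i.e. 6.9 to one decimal place.
The excellent type prefers to separate.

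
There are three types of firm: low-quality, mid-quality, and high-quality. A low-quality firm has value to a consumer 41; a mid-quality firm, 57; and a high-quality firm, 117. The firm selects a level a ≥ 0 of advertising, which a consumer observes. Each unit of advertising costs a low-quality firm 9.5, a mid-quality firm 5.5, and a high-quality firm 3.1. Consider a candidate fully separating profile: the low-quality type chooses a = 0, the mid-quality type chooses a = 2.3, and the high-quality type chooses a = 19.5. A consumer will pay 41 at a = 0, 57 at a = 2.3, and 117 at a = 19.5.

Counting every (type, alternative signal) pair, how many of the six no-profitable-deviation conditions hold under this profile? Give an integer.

6

Mid-quality (own payoff 57 − 5.5×2.3 = 44.35): to a=0 gives 41 → no gain ✓; to a=19.5 gives 117 − 5.5×19.5 = 9.75 → no gain ✓.
Low-quality (own payoff 41): to a=2.3 gives 57 − 9.5×2.3 = 35.15 → no gain ✓; to a=19.5 gives 117 − 9.5×19.5 = -68.25 → no gain ✓.
High-quality (own payoff 117 − 3.1×19.5 = 56.55): to a=0 gives 41 → no gain ✓; to a=2.3 gives 57 − 3.1×2.3 = 49.87 → no gain ✓.
6 of the 6 constraints hold; this profile is a separating equilibrium.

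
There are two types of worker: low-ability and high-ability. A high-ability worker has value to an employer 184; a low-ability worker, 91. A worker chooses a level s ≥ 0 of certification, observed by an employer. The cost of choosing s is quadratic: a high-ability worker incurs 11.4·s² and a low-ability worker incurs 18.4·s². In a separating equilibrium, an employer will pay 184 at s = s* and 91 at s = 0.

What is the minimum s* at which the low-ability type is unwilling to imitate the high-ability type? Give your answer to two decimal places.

The low-ability type at s = 0 receives 91; imitating at s* yields 184 − 18.4·s*².
Indifference: 91 = 184 − 18.4·s*², so s*² = (184 − 91) / 18.4 ≈ 5.0543.
s* = √5.0543 ≈ 2.25.

2.25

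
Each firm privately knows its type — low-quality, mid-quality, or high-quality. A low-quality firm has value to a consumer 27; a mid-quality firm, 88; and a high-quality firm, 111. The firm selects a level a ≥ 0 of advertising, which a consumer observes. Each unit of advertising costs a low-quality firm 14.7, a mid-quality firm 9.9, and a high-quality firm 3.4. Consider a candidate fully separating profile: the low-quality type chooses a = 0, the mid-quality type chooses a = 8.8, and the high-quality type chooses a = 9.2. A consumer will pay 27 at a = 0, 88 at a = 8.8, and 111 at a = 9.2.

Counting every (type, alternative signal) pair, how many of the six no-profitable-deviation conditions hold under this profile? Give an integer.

4

Low-quality (own payoff 27): to a=8.8 gives 88 − 14.7×8.8 = -41.36 → no gain ✓; to a=9.2 gives 111 − 14.7×9.2 = -24.24 → no gain ✓.
High-quality (own payoff 111 − 3.4×9.2 = 79.72): to a=0 gives 27 → no gain ✓; to a=8.8 gives 88 − 3.4×8.8 = 58.08 → no gain ✓.
Mid-quality (own payoff 88 − 9.9×8.8 = 0.88): to a=0 gives 27 → profitable ✗; to a=9.2 gives 111 − 9.9×9.2 = 19.92 → profitable ✗.
4 of the 6 constraints hold; not an equilibrium.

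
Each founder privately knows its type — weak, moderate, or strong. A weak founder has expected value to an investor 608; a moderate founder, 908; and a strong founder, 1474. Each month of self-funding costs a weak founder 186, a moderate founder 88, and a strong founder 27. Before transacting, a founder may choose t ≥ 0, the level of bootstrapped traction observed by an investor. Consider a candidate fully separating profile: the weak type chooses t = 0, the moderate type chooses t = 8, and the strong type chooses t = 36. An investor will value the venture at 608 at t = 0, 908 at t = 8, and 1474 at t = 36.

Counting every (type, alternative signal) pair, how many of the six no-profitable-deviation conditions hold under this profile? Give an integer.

Weak (own payoff 608): to t=8 gives 908 − 186×8 = -580 → no gain ✓; to t=36 gives 1474 − 186×36 = -5222 → no gain ✓.
Moderate (own payoff 908 − 88×8 = 204): to t=0 gives 608 → profitable ✗; to t=36 gives 1474 − 88×36 = -1694 → no gain ✓.
Strong (own payoff 1474 − 27×36 = 502): to t=0 gives 608 → profitable ✗; to t=8 gives 908 − 27×8 = 692 → profitable ✗.
3 of the 6 constraints hold; not an equilibrium.

3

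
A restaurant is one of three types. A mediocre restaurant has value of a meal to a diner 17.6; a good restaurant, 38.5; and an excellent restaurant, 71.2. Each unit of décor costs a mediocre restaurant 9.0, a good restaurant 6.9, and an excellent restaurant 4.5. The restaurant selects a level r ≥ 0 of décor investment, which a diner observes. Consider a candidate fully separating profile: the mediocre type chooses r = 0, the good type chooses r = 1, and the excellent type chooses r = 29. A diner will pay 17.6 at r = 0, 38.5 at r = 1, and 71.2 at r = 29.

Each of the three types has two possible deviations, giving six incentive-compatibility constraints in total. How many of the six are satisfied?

Excellent (own payoff 71.2 − 4.5×29 = -59.3): to r=0 gives 17.6 → profitable ✗; to r=1 gives 38.5 − 4.5×1 = 34 → profitable ✗.
Mediocre (own payoff 17.6): to r=1 gives 38.5 − 9.0×1 = 29.5 → profitable ✗; to r=29 gives 71.2 − 9.0×29 = -189.8 → no gain ✓.
Good (own payoff 38.5 − 6.9×1 = 31.6): to r=0 gives 17.6 → no gain ✓; to r=29 gives 71.2 − 6.9×29 = -128.9 → no gain ✓.
3 of the 6 constraints hold; not an equilibrium.

3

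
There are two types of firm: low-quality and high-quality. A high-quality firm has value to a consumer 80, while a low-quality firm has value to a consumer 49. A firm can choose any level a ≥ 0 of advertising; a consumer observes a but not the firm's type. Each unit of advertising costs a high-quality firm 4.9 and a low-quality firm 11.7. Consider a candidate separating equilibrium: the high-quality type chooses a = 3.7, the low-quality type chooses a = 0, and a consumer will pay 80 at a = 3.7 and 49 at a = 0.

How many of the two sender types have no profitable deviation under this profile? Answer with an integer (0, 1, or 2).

2

High-quality type: signal → 80 − 4.9 × 3.7 = 61.87; deviate to 0 → 49. IC holds (61.87 ≥ 49).
Low-quality type: stay at 0 → 49; mimic → 80 − 11.7 × 3.7 = 36.71. IC holds (49 ≥ 36.71).
2 of 2 constraints hold, so this is a separating equilibrium.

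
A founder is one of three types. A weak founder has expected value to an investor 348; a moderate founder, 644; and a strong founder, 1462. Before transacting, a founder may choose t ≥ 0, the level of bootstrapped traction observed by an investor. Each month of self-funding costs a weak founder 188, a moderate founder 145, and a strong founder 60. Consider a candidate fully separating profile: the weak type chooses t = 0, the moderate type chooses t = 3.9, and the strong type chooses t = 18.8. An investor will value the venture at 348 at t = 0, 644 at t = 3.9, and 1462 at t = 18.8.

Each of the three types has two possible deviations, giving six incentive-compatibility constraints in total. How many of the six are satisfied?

Moderate (own payoff 644 − 145×3.9 = 78.5): to t=0 gives 348 → profitable ✗; to t=18.8 gives 1462 − 145×18.8 = -1264 → no gain ✓.
Strong (own payoff 1462 − 60×18.8 = 334): to t=0 gives 348 → profitable ✗; to t=3.9 gives 644 − 60×3.9 = 410 → profitable ✗.
Weak (own payoff 348): to t=3.9 gives 644 − 188×3.9 = -89.2 → no gain ✓; to t=18.8 gives 1462 − 188×18.8 = -2072.4 → no gain ✓.
3 of the 6 constraints hold; not an equilibrium.

3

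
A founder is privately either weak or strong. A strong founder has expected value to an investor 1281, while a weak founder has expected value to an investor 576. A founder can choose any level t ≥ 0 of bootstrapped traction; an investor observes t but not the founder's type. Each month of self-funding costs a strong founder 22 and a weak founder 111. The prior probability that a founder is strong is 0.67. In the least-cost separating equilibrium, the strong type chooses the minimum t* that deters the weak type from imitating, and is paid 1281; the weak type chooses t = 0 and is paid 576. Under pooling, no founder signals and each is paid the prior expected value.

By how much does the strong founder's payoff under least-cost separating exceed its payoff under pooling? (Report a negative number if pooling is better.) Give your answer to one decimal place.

92.9

Least-cost separating signal: t* solves 576 = 1281 − 111·t*, so t* = (1281 − 576)/111 ≈ 6.3514.
Strong type's separating payoff: 1281 − 22 × t* = 1281 − 22 × (1281 − 576)/111 = 1281 − 15510/111 ≈ 1141.270.
Pooling payoff: 0.67 × 1281 + 0.33 × 576 = 1048.35.
Difference: 1141.270 − 1048.35 = 92.92, i.e. 92.9 to one decimal place.
The strong type prefers to separate.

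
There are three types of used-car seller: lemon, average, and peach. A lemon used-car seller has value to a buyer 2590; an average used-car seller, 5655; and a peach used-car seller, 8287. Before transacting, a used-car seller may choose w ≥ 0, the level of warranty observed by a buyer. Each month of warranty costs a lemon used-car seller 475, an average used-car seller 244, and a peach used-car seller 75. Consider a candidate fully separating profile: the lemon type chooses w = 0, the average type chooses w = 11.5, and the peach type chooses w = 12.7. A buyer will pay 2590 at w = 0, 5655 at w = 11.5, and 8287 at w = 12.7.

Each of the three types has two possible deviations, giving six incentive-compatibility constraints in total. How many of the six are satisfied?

Lemon (own payoff 2590): to w=11.5 gives 5655 − 475×11.5 = 192.5 → no gain ✓; to w=12.7 gives 8287 − 475×12.7 = 2254.5 → no gain ✓.
Average (own payoff 5655 − 244×11.5 = 2849): to w=0 gives 2590 → no gain ✓; to w=12.7 gives 8287 − 244×12.7 = 5188.2 → profitable ✗.
Peach (own payoff 8287 − 75×12.7 = 7334.5): to w=0 gives 2590 → no gain ✓; to w=11.5 gives 5655 − 75×11.5 = 4792.5 → no gain ✓.
5 of the 6 constraints hold; not an equilibrium.

5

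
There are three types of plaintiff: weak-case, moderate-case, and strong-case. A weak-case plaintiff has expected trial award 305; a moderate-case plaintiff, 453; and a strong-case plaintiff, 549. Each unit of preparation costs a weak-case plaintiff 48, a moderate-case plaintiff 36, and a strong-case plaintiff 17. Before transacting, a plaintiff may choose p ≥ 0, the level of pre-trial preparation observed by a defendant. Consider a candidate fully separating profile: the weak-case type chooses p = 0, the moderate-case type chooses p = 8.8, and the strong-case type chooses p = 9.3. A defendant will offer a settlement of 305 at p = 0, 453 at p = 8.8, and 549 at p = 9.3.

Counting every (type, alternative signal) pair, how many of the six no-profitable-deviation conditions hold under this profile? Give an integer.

4

Weak-case (own payoff 305): to p=8.8 gives 453 − 48×8.8 = 30.6 → no gain ✓; to p=9.3 gives 549 − 48×9.3 = 102.6 → no gain ✓.
Strong-case (own payoff 549 − 17×9.3 = 390.9): to p=0 gives 305 → no gain ✓; to p=8.8 gives 453 − 17×8.8 = 303.4 → no gain ✓.
Moderate-case (own payoff 453 − 36×8.8 = 136.2): to p=0 gives 305 → profitable ✗; to p=9.3 gives 549 − 36×9.3 = 214.2 → profitable ✗.
4 of the 6 constraints hold; not an equilibrium.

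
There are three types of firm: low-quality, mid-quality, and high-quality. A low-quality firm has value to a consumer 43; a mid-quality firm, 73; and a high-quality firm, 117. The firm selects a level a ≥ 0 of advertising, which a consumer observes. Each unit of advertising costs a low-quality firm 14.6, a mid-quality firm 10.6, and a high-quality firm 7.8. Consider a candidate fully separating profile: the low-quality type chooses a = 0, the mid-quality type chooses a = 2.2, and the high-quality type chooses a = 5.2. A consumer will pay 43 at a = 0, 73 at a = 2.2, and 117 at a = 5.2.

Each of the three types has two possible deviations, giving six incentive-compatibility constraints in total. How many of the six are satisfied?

5

Low-quality (own payoff 43): to a=2.2 gives 73 − 14.6×2.2 = 40.88 → no gain ✓; to a=5.2 gives 117 − 14.6×5.2 = 41.08 → no gain ✓.
High-quality (own payoff 117 − 7.8×5.2 = 76.44): to a=0 gives 43 → no gain ✓; to a=2.2 gives 73 − 7.8×2.2 = 55.84 → no gain ✓.
Mid-quality (own payoff 73 − 10.6×2.2 = 49.68): to a=0 gives 43 → no gain ✓; to a=5.2 gives 117 − 10.6×5.2 = 61.88 → profitable ✗.
5 of the 6 constraints hold; not an equilibrium.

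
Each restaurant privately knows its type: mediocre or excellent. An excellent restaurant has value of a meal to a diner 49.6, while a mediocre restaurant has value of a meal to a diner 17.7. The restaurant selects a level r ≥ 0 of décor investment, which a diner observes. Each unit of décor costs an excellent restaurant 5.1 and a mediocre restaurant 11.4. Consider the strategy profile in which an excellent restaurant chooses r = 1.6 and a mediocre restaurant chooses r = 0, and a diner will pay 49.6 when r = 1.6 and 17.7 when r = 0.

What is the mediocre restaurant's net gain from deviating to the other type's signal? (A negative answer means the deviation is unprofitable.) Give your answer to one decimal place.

Playing r = 0 the mediocre restaurant receives 17.7.
Deviating to r = 1.6 brings payment 49.6 at cost 11.4 × 1.6 = 18.24, netting 31.36.
Gain from deviating: 31.36 − 17.7 = 13.66, i.e. 13.7 to one decimal place.
The gain is positive, so the mediocre type's incentive-compatibility constraint is violated — this profile is not a separating equilibrium.

13.7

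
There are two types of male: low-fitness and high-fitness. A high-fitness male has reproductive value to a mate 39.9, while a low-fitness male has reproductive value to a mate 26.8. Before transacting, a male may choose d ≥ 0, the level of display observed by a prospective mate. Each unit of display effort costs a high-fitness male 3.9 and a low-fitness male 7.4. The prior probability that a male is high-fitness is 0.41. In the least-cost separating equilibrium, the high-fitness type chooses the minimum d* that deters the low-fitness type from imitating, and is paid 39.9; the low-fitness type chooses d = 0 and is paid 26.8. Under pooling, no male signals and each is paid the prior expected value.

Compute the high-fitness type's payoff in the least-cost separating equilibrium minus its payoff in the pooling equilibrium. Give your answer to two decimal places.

Least-cost separating signal: d* solves 26.8 = 39.9 − 7.4·d*, so d* = (39.9 − 26.8)/7.4 ≈ 1.7703.
High-fitness type's separating payoff: 39.9 − 3.9 × d* = 39.9 − 3.9 × (39.9 − 26.8)/7.4 = 39.9 − 51.09/7.4 ≈ 32.9959.
Pooling payoff: 0.41 × 39.9 + 0.59 × 26.8 = 32.171.
Difference: 32.9959 − 32.171 = 0.8249, i.e. 0.82 to two decimal places.
The high-fitness type prefers to separate.

0.82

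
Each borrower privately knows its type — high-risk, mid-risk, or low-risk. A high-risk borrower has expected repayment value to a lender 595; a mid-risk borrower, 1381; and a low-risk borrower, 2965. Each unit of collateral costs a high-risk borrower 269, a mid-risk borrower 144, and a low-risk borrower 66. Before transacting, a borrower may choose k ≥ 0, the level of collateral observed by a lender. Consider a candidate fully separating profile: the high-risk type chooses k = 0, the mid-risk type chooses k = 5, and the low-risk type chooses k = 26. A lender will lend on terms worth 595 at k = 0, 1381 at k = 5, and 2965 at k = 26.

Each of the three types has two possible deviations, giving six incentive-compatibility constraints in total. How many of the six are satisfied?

High-risk (own payoff 595): to k=5 gives 1381 − 269×5 = 36 → no gain ✓; to k=26 gives 2965 − 269×26 = -4029 → no gain ✓.
Low-risk (own payoff 2965 − 66×26 = 1249): to k=0 gives 595 → no gain ✓; to k=5 gives 1381 − 66×5 = 1051 → no gain ✓.
Mid-risk (own payoff 1381 − 144×5 = 661): to k=0 gives 595 → no gain ✓; to k=26 gives 2965 − 144×26 = -779 → no gain ✓.
6 of the 6 constraints hold; this profile is a separating equilibrium.

6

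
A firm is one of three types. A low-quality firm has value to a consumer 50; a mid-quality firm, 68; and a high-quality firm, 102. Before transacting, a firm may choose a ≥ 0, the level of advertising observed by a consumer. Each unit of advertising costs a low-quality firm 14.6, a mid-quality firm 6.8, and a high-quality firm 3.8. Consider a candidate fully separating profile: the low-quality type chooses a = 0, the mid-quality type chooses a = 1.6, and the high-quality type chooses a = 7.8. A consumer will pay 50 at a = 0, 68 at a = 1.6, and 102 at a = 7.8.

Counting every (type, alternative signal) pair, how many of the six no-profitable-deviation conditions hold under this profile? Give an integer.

Low-quality (own payoff 50): to a=1.6 gives 68 − 14.6×1.6 = 44.64 → no gain ✓; to a=7.8 gives 102 − 14.6×7.8 = -11.88 → no gain ✓.
Mid-quality (own payoff 68 − 6.8×1.6 = 57.12): to a=0 gives 50 → no gain ✓; to a=7.8 gives 102 − 6.8×7.8 = 48.96 → no gain ✓.
High-quality (own payoff 102 − 3.8×7.8 = 72.36): to a=0 gives 50 → no gain ✓; to a=1.6 gives 68 − 3.8×1.6 = 61.92 → no gain ✓.
6 of the 6 constraints hold; this profile is a separating equilibrium.

6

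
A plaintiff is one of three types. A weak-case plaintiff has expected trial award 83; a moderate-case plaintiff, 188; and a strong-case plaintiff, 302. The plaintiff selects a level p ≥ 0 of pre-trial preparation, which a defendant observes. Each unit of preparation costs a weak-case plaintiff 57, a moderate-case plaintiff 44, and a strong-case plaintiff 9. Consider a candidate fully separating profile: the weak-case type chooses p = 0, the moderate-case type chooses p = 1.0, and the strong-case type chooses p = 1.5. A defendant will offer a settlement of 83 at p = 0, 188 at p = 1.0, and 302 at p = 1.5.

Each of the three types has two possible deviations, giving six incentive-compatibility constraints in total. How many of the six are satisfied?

3

Strong-case (own payoff 302 − 9×1.5 = 288.5): to p=0 gives 83 → no gain ✓; to p=1.0 gives 188 − 9×1.0 = 179 → no gain ✓.
Moderate-case (own payoff 188 − 44×1.0 = 144): to p=0 gives 83 → no gain ✓; to p=1.5 gives 302 − 44×1.5 = 236 → profitable ✗.
Weak-case (own payoff 83): to p=1.0 gives 188 − 57×1.0 = 131 → profitable ✗; to p=1.5 gives 302 − 57×1.5 = 216.5 → profitable ✗.
3 of the 6 constraints hold; not an equilibrium.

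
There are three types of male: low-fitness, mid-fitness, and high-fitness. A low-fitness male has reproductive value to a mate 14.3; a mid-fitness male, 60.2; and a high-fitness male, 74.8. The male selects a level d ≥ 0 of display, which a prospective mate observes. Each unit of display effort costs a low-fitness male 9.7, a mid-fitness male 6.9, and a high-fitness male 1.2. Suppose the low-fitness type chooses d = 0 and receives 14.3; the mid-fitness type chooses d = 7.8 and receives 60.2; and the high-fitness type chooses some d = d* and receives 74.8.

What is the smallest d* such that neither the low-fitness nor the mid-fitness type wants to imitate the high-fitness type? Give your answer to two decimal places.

Low-fitness type (on-path payoff 14.3) won't mimic when 14.3 ≥ 74.8 − 9.7·d*, i.e. d* ≥ 6.24.
Mid-fitness type (on-path payoff 60.2 − 6.9×7.8 = 6.38) won't mimic when 6.38 ≥ 74.8 − 6.9·d*, i.e. d* ≥ 9.92.
Both must hold, so d* = max(6.24, 9.92) = 9.92. The mid-fitness type's constraint binds.

9.92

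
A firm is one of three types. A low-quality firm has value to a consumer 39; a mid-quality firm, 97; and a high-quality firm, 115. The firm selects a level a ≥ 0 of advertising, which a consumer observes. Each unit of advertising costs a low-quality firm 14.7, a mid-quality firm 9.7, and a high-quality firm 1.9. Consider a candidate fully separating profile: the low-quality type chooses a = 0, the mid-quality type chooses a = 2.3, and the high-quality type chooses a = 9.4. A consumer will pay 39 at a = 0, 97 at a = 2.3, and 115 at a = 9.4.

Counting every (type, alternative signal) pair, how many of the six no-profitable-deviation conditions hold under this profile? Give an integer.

Mid-quality (own payoff 97 − 9.7×2.3 = 74.69): to a=0 gives 39 → no gain ✓; to a=9.4 gives 115 − 9.7×9.4 = 23.82 → no gain ✓.
Low-quality (own payoff 39): to a=2.3 gives 97 − 14.7×2.3 = 63.19 → profitable ✗; to a=9.4 gives 115 − 14.7×9.4 = -23.18 → no gain ✓.
High-quality (own payoff 115 − 1.9×9.4 = 97.14): to a=0 gives 39 → no gain ✓; to a=2.3 gives 97 − 1.9×2.3 = 92.63 → no gain ✓.
5 of the 6 constraints hold; not an equilibrium.

5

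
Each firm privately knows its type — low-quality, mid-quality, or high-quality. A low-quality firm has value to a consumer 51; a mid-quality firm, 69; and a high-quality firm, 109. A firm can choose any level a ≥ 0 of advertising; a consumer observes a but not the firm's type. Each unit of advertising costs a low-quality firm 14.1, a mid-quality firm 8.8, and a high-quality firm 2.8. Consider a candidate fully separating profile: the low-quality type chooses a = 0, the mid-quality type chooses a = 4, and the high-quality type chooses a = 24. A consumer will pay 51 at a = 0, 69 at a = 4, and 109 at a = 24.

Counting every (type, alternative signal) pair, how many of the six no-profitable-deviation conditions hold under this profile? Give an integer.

3

High-quality (own payoff 109 − 2.8×24 = 41.8): to a=0 gives 51 → profitable ✗; to a=4 gives 69 − 2.8×4 = 57.8 → profitable ✗.
Mid-quality (own payoff 69 − 8.8×4 = 33.8): to a=0 gives 51 → profitable ✗; to a=24 gives 109 − 8.8×24 = -102.2 → no gain ✓.
Low-quality (own payoff 51): to a=4 gives 69 − 14.1×4 = 12.6 → no gain ✓; to a=24 gives 109 − 14.1×24 = -229.4 → no gain ✓.
3 of the 6 constraints hold; not an equilibrium.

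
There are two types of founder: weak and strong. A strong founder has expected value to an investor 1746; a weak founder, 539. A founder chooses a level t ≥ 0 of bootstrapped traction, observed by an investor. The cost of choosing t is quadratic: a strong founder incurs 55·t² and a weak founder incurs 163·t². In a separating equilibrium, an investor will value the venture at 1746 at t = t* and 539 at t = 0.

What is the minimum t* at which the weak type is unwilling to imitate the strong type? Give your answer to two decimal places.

The weak type at t = 0 receives 539; imitating at t* yields 1746 − 163·t*².
Indifference: 539 = 1746 − 163·t*², so t*² = (1746 − 539) / 163 ≈ 7.4049.
t* = √7.4049 ≈ 2.72.

2.72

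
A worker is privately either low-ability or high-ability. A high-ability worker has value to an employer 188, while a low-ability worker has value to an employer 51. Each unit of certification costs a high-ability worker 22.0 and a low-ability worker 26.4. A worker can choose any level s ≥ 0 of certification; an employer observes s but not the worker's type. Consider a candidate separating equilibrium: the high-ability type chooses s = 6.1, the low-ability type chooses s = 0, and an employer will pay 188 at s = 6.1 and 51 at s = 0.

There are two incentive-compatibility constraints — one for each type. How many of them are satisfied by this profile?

2

High-ability type: signal → 188 − 22.0 × 6.1 = 53.8; deviate to 0 → 51. IC holds (53.8 ≥ 51).
Low-ability type: stay at 0 → 51; mimic → 188 − 26.4 × 6.1 = 26.96. IC holds (51 ≥ 26.96).
2 of 2 constraints hold, so this is a separating equilibrium.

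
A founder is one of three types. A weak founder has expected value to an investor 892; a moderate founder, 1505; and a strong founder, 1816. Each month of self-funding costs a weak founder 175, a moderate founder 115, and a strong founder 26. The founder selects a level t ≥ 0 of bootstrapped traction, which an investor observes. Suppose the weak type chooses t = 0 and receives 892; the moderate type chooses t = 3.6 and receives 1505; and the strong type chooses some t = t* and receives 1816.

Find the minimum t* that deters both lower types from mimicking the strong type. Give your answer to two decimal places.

6.30

Moderate type (on-path payoff 1505 − 115×3.6 = 1091) won't mimic when 1091 ≥ 1816 − 115·t*, i.e. t* ≥ 6.30.
Weak type (on-path payoff 892) won't mimic when 892 ≥ 1816 − 175·t*, i.e. t* ≥ 5.28.
Both must hold, so t* = max(5.28, 6.30) = 6.30. The moderate type's constraint binds.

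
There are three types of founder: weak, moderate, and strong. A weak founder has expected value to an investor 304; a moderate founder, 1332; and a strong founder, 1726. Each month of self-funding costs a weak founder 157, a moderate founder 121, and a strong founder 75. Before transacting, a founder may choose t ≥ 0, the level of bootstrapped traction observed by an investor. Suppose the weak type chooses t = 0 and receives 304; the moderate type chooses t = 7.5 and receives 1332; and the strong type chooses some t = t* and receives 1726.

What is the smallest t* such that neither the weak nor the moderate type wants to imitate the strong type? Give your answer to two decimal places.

10.76

Moderate type (on-path payoff 1332 − 121×7.5 = 424.5) won't mimic when 424.5 ≥ 1726 − 121·t*, i.e. t* ≥ 10.76.
Weak type (on-path payoff 304) won't mimic when 304 ≥ 1726 − 157·t*, i.e. t* ≥ 9.06.
Both must hold, so t* = max(9.06, 10.76) = 10.76. The moderate type's constraint binds.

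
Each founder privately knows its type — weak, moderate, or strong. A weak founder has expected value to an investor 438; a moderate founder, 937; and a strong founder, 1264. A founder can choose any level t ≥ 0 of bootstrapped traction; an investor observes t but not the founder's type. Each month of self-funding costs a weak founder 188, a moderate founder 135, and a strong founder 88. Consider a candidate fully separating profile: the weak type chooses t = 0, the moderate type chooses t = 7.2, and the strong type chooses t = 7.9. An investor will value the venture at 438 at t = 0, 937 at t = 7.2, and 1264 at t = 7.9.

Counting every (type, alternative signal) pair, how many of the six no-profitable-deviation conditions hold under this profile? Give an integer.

4

Moderate (own payoff 937 − 135×7.2 = -35): to t=0 gives 438 → profitable ✗; to t=7.9 gives 1264 − 135×7.9 = 197.5 → profitable ✗.
Weak (own payoff 438): to t=7.2 gives 937 − 188×7.2 = -416.6 → no gain ✓; to t=7.9 gives 1264 − 188×7.9 = -221.2 → no gain ✓.
Strong (own payoff 1264 − 88×7.9 = 568.8): to t=0 gives 438 → no gain ✓; to t=7.2 gives 937 − 88×7.2 = 303.4 → no gain ✓.
4 of the 6 constraints hold; not an equilibrium.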